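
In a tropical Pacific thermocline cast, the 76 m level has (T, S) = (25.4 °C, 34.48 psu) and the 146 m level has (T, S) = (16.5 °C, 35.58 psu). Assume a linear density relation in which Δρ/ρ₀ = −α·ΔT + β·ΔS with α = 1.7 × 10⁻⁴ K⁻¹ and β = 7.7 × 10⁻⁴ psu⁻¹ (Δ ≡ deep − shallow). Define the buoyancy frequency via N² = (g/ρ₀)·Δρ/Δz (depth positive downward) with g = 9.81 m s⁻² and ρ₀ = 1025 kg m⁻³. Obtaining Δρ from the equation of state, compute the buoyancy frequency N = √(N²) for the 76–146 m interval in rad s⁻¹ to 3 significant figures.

ΔT = -8.9 K, ΔS = +1.10 psu (deep − shallow).
Δρ/ρ₀ = −αΔT + βΔS = 1.513 × 10⁻³ + 8.47 × 10⁻⁴ = 2.36 × 10⁻³, so Δρ ≈ 2.419 kg m⁻³.
N² = (g/ρ₀)·Δρ/Δz = g·(Δρ/ρ₀)/Δz = 9.81 × 2.36 × 10⁻³ / 70 = 3.3074 × 10⁻⁴ s⁻².
N = √(3.3074 × 10⁻⁴) = 0.018186 rad s⁻¹ ≈ 0.0182 rad s⁻¹.

0.0182 rad s⁻¹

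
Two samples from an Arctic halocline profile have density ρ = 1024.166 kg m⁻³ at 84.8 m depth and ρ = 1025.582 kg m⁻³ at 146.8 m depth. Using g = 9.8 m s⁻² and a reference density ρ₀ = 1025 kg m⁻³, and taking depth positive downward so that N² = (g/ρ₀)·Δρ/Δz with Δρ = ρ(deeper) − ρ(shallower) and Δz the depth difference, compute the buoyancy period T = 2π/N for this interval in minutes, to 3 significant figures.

7.09 min

Δρ = 1025.582 − 1024.166 = 1.416 kg m⁻³ over Δz = 146.8 − 84.8 = 62 m.
N² = (9.8/1025) × (1.416/62) = 2.1836 × 10⁻⁴ s⁻².
N = √(2.1836 × 10⁻⁴) = 0.014777 rad s⁻¹, so T = 2π/N = 425.20 s = 7.0867 min ≈ 7.09 min.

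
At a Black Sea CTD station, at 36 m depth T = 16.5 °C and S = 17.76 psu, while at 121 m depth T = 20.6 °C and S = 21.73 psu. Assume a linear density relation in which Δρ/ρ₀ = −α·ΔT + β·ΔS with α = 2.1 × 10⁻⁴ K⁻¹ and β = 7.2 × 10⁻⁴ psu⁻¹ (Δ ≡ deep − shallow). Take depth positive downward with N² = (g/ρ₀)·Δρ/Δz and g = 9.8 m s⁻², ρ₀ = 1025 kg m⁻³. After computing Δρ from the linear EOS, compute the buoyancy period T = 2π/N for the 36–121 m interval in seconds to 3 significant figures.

414 s

ΔT = +4.1 K, ΔS = +3.97 psu (deep − shallow).
Δρ/ρ₀ = −αΔT + βΔS = -8.61 × 10⁻⁴ + 2.8584 × 10⁻³ = 1.9974 × 10⁻³, so Δρ ≈ 2.047 kg m⁻³.
N² = (g/ρ₀)·Δρ/Δz = g·(Δρ/ρ₀)/Δz = 9.8 × 1.9974 × 10⁻³ / 85 = 2.3029 × 10⁻⁴ s⁻².
N = √(2.3029 × 10⁻⁴) = 0.015175 rad s⁻¹ → T = 2π/N = 414.05 s ≈ 414 s.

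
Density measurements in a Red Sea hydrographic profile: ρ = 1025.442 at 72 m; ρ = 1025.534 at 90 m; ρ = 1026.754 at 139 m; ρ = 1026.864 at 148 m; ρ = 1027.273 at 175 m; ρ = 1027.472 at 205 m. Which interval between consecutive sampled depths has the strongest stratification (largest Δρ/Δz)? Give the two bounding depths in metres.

Compute the density gradient over each adjacent pair:
  72–90 m: Δρ/Δz = 0.092/18 = 5.1 × 10⁻³ kg m⁻⁴
  90–139 m: Δρ/Δz = 1.220/49 = 0.025 kg m⁻⁴
  139–148 m: Δρ/Δz = 0.110/9 = 0.012 kg m⁻⁴
  148–175 m: Δρ/Δz = 0.409/27 = 0.015 kg m⁻⁴
  175–205 m: Δρ/Δz = 0.199/30 = 6.6 × 10⁻³ kg m⁻⁴
The largest gradient is in the 90–139 m interval — the pycnocline.

90–139 m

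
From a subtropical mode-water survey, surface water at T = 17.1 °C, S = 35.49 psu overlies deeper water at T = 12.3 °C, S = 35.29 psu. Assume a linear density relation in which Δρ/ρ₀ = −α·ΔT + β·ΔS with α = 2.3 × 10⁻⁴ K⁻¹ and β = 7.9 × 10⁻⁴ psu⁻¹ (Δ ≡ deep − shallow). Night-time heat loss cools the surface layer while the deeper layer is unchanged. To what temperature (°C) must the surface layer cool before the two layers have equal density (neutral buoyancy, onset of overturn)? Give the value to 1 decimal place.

Neutral buoyancy requires Δρ = 0, i.e. −α(T_deep − T_surf′) + β(S_deep − S_surf) = 0.
T_surf′ = T_deep − (β/α)·ΔS = 12.3 − (7.9 × 10⁻⁴/2.3 × 10⁻⁴)·(-0.20) = 12.987 °C.
Cooling required: 17.1 − (12.987) = 4.113 °C.

13.0 °C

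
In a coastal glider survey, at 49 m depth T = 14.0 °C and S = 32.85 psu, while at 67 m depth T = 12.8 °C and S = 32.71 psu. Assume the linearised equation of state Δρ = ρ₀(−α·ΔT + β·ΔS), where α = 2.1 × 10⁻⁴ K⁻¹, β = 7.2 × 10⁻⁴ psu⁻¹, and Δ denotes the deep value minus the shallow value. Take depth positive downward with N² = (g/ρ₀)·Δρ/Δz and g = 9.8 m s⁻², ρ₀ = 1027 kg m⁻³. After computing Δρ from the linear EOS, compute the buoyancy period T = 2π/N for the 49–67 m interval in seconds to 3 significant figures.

693 s

ΔT = -1.2 K, ΔS = -0.14 psu (deep − shallow).
Δρ/ρ₀ = −αΔT + βΔS = 2.52 × 10⁻⁴ − 1.008 × 10⁻⁴ = 1.512 × 10⁻⁴, so Δρ ≈ 0.1553 kg m⁻³.
N² = (g/ρ₀)·Δρ/Δz = g·(Δρ/ρ₀)/Δz = 9.8 × 1.512 × 10⁻⁴ / 18 = 8.2320 × 10⁻⁵ s⁻².
N = √(8.2320 × 10⁻⁵) = 9.0730 × 10⁻³ rad s⁻¹ → T = 2π/N = 692.51 s ≈ 693 s.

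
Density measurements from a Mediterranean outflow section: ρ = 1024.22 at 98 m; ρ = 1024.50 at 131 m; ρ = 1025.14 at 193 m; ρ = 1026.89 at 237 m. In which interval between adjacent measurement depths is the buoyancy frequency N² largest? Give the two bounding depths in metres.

193–237 m

Compute the density gradient over each adjacent pair:
  98–131 m: Δρ/Δz = 0.28/33 = 8.5 × 10⁻³ kg m⁻⁴
  131–193 m: Δρ/Δz = 0.64/62 = 0.010 kg m⁻⁴
  193–237 m: Δρ/Δz = 1.75/44 = 0.040 kg m⁻⁴
The largest gradient is in the 193–237 m interval — the pycnocline.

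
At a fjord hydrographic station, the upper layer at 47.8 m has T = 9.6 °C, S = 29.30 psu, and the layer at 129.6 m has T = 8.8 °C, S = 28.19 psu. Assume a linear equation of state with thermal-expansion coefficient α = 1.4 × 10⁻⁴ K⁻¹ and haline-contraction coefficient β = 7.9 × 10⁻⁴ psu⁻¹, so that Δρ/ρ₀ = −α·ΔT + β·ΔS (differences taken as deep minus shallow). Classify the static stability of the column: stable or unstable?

unstable

ΔT = 8.8 − 9.6 = -0.8 K and ΔS = 28.19 − 29.30 = -1.11 psu (deep − shallow).
−αΔT = 1.12 × 10⁻⁴; βΔS = -8.769 × 10⁻⁴; sum Δρ/ρ₀ = -7.649 × 10⁻⁴.
Δρ/ρ₀ < 0, so Δρ < 0: deeper water is lighter → statically unstable; the column would overturn.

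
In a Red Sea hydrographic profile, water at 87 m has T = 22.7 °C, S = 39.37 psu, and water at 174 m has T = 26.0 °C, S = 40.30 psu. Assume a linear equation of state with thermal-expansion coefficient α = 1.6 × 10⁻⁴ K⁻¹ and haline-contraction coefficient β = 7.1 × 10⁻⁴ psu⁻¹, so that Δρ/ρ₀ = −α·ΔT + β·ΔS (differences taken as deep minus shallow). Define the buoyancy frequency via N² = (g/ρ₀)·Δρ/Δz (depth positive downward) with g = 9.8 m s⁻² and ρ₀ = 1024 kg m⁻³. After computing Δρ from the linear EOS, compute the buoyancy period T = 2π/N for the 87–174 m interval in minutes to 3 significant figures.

27.1 min

ΔT = +3.3 K, ΔS = +0.93 psu (deep − shallow).
Δρ/ρ₀ = −αΔT + βΔS = -5.28 × 10⁻⁴ + 6.603 × 10⁻⁴ = 1.323 × 10⁻⁴, so Δρ ≈ 0.1355 kg m⁻³.
N² = (g/ρ₀)·Δρ/Δz = g·(Δρ/ρ₀)/Δz = 9.8 × 1.323 × 10⁻⁴ / 87 = 1.4903 × 10⁻⁵ s⁻².
N = √(1.4903 × 10⁻⁵) = 3.8604 × 10⁻³ rad s⁻¹ → T = 2π/N = 1.6276 × 10³ s = 27.127 min ≈ 27.1 min.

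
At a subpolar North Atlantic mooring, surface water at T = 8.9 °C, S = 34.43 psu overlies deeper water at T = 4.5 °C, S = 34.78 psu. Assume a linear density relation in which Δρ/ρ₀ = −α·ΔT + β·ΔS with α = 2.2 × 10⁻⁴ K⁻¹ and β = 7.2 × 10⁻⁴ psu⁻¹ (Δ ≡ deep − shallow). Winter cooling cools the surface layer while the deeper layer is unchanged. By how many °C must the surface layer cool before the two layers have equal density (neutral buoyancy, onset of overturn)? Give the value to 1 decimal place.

Neutral buoyancy requires Δρ = 0, i.e. −α(T_deep − T_surf′) + β(S_deep − S_surf) = 0.
T_surf′ = T_deep − (β/α)·ΔS = 4.5 − (7.2 × 10⁻⁴/2.2 × 10⁻⁴)·(+0.35) = 3.355 °C.
Cooling required: 8.9 − (3.355) = 5.545 °C.

5.5 °C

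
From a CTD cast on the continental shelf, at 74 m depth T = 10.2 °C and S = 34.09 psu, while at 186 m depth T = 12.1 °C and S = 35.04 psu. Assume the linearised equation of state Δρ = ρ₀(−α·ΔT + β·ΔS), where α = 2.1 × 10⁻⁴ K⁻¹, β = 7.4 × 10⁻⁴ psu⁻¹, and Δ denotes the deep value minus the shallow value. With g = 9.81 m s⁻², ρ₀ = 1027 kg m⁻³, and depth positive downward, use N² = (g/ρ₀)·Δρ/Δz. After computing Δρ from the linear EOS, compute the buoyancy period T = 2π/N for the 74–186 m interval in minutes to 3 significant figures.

20.3 min

ΔT = +1.9 K, ΔS = +0.95 psu (deep − shallow).
Δρ/ρ₀ = −αΔT + βΔS = -3.99 × 10⁻⁴ + 7.03 × 10⁻⁴ = 3.04 × 10⁻⁴, so Δρ ≈ 0.3122 kg m⁻³.
N² = (g/ρ₀)·Δρ/Δz = g·(Δρ/ρ₀)/Δz = 9.81 × 3.04 × 10⁻⁴ / 112 = 2.6627 × 10⁻⁵ s⁻².
N = √(2.6627 × 10⁻⁵) = 5.1601 × 10⁻³ rad s⁻¹ → T = 2π/N = 1.2176 × 10³ s = 20.293 min ≈ 20.3 min.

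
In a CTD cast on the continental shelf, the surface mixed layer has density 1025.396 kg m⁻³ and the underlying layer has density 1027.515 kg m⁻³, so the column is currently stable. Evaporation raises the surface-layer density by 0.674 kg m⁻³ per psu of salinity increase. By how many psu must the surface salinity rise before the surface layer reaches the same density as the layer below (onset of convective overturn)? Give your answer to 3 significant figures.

Density deficit of the surface layer: 1027.515 − 1025.396 = 2.119 kg m⁻³.
Required change = 2.119 / 0.674 = 3.14 psu.

3.14 psu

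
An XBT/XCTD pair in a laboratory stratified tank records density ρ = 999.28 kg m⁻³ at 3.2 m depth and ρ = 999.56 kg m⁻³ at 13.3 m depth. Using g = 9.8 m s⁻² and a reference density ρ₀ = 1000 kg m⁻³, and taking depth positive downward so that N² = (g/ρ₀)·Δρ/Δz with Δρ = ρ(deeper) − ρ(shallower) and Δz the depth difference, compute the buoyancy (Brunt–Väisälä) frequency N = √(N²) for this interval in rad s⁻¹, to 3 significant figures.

0.0165 rad s⁻¹

Δρ = 999.56 − 999.28 = 0.28 kg m⁻³ over Δz = 13.3 − 3.2 = 10.1 m.
N² = (9.8/1000) × (0.28/10.1) = 2.7168 × 10⁻⁴ s⁻².
N = √(2.7168 × 10⁻⁴) = 0.016483 rad s⁻¹ ≈ 0.0165 rad s⁻¹.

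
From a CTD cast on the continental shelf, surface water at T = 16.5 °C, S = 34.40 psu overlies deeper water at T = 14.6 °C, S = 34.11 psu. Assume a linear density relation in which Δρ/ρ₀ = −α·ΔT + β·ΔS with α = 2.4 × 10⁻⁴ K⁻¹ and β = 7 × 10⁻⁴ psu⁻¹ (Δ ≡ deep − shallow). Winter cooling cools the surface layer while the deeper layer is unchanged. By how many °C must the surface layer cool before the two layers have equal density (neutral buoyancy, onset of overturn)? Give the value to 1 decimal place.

Neutral buoyancy requires Δρ = 0, i.e. −α(T_deep − T_surf′) + β(S_deep − S_surf) = 0.
T_surf′ = T_deep − (β/α)·ΔS = 14.6 − (7 × 10⁻⁴/2.4 × 10⁻⁴)·(-0.29) = 15.446 °C.
Cooling required: 16.5 − (15.446) = 1.054 °C.

1.1 °C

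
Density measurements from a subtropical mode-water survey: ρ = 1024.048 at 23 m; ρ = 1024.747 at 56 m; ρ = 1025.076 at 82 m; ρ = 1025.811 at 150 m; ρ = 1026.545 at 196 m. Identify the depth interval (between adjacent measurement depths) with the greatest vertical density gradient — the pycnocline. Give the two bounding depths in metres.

Compute the density gradient over each adjacent pair:
  23–56 m: Δρ/Δz = 0.699/33 = 0.021 kg m⁻⁴
  56–82 m: Δρ/Δz = 0.329/26 = 0.013 kg m⁻⁴
  82–150 m: Δρ/Δz = 0.735/68 = 0.011 kg m⁻⁴
  150–196 m: Δρ/Δz = 0.734/46 = 0.016 kg m⁻⁴
The largest gradient is in the 23–56 m interval — the pycnocline.

23–56 m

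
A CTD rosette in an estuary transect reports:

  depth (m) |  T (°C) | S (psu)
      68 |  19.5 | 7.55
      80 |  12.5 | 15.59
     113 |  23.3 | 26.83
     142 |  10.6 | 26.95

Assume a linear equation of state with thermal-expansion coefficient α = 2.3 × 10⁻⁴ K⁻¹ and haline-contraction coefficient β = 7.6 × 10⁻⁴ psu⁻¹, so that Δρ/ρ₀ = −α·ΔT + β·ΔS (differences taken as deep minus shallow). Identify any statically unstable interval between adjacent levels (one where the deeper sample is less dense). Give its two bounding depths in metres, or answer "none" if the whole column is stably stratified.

Evaluate Δρ/ρ₀ = −αΔT + βΔS across each adjacent pair:
  68–80 m: −αΔT+βΔS = −(2.3 × 10⁻⁴)(-7.0)+(7.6 × 10⁻⁴)(+8.04) = 7.7 × 10⁻³ → stable
  80–113 m: −αΔT+βΔS = −(2.3 × 10⁻⁴)(+10.8)+(7.6 × 10⁻⁴)(+11.24) = 6.1 × 10⁻³ → stable
  113–142 m: −αΔT+βΔS = −(2.3 × 10⁻⁴)(-12.7)+(7.6 × 10⁻⁴)(+0.12) = 3.0 × 10⁻³ → stable
Every interval has Δρ > 0: the column is stably stratified throughout.

none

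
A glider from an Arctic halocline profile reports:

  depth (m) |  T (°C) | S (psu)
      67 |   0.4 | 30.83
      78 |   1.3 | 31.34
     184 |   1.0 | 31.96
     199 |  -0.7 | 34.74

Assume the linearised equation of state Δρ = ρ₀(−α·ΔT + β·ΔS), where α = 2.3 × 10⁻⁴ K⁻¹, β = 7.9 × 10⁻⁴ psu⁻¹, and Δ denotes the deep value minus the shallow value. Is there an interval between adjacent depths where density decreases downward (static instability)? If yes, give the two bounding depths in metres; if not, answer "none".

none

Evaluate Δρ/ρ₀ = −αΔT + βΔS across each adjacent pair:
  67–78 m: −αΔT+βΔS = −(2.3 × 10⁻⁴)(+0.9)+(7.9 × 10⁻⁴)(+0.51) = 2.0 × 10⁻⁴ → stable
  78–184 m: −αΔT+βΔS = −(2.3 × 10⁻⁴)(-0.3)+(7.9 × 10⁻⁴)(+0.62) = 5.6 × 10⁻⁴ → stable
  184–199 m: −αΔT+βΔS = −(2.3 × 10⁻⁴)(-1.7)+(7.9 × 10⁻⁴)(+2.78) = 2.6 × 10⁻³ → stable
Every interval has Δρ > 0: the column is stably stratified throughout.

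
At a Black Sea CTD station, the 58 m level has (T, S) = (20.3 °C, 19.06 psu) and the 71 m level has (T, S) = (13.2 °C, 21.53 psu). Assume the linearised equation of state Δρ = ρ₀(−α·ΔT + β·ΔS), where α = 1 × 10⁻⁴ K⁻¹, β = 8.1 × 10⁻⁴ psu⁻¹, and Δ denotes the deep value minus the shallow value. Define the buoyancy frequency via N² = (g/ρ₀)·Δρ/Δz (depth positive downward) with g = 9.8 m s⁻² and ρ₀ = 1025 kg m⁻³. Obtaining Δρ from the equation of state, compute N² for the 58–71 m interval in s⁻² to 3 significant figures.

2.04 × 10⁻³ s⁻²

ΔT = -7.1 K, ΔS = +2.47 psu (deep − shallow).
Δρ/ρ₀ = −αΔT + βΔS = 7.10 × 10⁻⁴ + 2.0007 × 10⁻³ = 2.7107 × 10⁻³, so Δρ ≈ 2.778 kg m⁻³.
N² = (g/ρ₀)·Δρ/Δz = g·(Δρ/ρ₀)/Δz = 9.8 × 2.7107 × 10⁻³ / 13 = 2.0435 × 10⁻³ s⁻² ≈ 2.04 × 10⁻³ s⁻².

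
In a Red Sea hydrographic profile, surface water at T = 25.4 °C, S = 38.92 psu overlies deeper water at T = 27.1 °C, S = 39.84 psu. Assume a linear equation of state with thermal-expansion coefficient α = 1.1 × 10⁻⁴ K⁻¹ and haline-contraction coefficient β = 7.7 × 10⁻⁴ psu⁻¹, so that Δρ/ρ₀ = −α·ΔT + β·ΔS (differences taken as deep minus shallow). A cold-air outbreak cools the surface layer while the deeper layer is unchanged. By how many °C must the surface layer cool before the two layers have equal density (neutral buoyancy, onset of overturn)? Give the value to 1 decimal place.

4.7 °C

Neutral buoyancy requires Δρ = 0, i.e. −α(T_deep − T_surf′) + β(S_deep − S_surf) = 0.
T_surf′ = T_deep − (β/α)·ΔS = 27.1 − (7.7 × 10⁻⁴/1.1 × 10⁻⁴)·(+0.92) = 20.660 °C.
Cooling required: 25.4 − (20.660) = 4.740 °C.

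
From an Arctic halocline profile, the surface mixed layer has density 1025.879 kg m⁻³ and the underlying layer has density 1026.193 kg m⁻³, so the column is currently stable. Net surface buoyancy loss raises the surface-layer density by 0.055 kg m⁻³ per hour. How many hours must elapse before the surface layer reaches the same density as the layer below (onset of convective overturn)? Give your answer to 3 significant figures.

5.71 hours

Density deficit of the surface layer: 1026.193 − 1025.879 = 0.314 kg m⁻³.
Required change = 0.314 / 0.055 = 5.71 hours.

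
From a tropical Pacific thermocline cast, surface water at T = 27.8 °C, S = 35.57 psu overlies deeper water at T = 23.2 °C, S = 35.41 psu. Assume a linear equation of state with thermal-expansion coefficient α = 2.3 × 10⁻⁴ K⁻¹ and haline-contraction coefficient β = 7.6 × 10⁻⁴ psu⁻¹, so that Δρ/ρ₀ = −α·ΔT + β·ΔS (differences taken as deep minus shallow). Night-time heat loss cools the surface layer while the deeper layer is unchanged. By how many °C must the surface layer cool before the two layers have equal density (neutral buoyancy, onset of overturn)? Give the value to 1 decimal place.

4.1 °C

Neutral buoyancy requires Δρ = 0, i.e. −α(T_deep − T_surf′) + β(S_deep − S_surf) = 0.
T_surf′ = T_deep − (β/α)·ΔS = 23.2 − (7.6 × 10⁻⁴/2.3 × 10⁻⁴)·(-0.16) = 23.729 °C.
Cooling required: 27.8 − (23.729) = 4.071 °C.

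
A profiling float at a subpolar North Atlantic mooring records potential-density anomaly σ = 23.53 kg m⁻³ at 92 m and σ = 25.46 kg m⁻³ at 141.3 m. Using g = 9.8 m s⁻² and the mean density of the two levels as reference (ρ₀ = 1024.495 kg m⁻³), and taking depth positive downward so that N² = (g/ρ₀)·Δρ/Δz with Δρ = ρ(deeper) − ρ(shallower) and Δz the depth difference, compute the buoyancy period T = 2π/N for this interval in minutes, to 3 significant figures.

Δρ = 1025.46 − 1023.53 = 1.93 kg m⁻³ over Δz = 141.3 − 92 = 49.3 m.
N² = (9.8/1024.495) × (1.93/49.3) = 3.7448 × 10⁻⁴ s⁻².
N = √(3.7448 × 10⁻⁴) = 0.019351 rad s⁻¹, so T = 2π/N = 324.70 s = 5.4117 min ≈ 5.41 min.

5.41 min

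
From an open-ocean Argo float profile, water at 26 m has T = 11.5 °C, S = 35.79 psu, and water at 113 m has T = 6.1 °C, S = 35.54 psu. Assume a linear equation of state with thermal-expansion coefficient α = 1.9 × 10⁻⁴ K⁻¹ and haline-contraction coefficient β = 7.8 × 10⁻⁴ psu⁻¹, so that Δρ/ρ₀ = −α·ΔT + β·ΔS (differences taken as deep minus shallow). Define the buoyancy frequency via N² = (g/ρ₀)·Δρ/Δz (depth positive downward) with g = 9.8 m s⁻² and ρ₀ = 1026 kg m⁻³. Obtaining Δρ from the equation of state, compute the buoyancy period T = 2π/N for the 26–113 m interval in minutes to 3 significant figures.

ΔT = -5.4 K, ΔS = -0.25 psu (deep − shallow).
Δρ/ρ₀ = −αΔT + βΔS = 1.026 × 10⁻³ − 1.95 × 10⁻⁴ = 8.31 × 10⁻⁴, so Δρ ≈ 0.8526 kg m⁻³.
N² = (g/ρ₀)·Δρ/Δz = g·(Δρ/ρ₀)/Δz = 9.8 × 8.31 × 10⁻⁴ / 87 = 9.3607 × 10⁻⁵ s⁻².
N = √(9.3607 × 10⁻⁵) = 9.6751 × 10⁻³ rad s⁻¹ → T = 2π/N = 649.42 s = 10.824 min ≈ 10.8 min.

10.8 min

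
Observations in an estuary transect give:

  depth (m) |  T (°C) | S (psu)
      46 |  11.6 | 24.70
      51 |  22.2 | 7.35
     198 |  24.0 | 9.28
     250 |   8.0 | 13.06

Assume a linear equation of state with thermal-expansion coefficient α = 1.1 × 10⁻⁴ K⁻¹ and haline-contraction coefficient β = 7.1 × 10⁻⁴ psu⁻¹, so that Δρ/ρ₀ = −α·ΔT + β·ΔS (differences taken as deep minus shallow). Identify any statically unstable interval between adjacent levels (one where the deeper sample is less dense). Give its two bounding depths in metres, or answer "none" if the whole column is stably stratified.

Evaluate Δρ/ρ₀ = −αΔT + βΔS across each adjacent pair:
  46–51 m: −αΔT+βΔS = −(1.1 × 10⁻⁴)(+10.6)+(7.1 × 10⁻⁴)(-17.35) = -0.013 → UNSTABLE
  51–198 m: −αΔT+βΔS = −(1.1 × 10⁻⁴)(+1.8)+(7.1 × 10⁻⁴)(+1.93) = 1.2 × 10⁻³ → stable
  198–250 m: −αΔT+βΔS = −(1.1 × 10⁻⁴)(-16.0)+(7.1 × 10⁻⁴)(+3.78) = 4.4 × 10⁻³ → stable
The 46–51 m interval has Δρ < 0: lighter water underlies denser water.

46–51 m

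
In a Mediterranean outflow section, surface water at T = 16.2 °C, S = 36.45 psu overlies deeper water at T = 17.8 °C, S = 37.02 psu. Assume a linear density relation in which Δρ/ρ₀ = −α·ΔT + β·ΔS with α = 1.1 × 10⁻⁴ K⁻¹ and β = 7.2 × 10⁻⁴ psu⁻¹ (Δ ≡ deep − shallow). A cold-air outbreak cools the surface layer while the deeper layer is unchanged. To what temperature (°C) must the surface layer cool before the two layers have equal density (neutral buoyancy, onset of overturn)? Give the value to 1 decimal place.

14.1 °C

Neutral buoyancy requires Δρ = 0, i.e. −α(T_deep − T_surf′) + β(S_deep − S_surf) = 0.
T_surf′ = T_deep − (β/α)·ΔS = 17.8 − (7.2 × 10⁻⁴/1.1 × 10⁻⁴)·(+0.57) = 14.069 °C.
Cooling required: 16.2 − (14.069) = 2.131 °C.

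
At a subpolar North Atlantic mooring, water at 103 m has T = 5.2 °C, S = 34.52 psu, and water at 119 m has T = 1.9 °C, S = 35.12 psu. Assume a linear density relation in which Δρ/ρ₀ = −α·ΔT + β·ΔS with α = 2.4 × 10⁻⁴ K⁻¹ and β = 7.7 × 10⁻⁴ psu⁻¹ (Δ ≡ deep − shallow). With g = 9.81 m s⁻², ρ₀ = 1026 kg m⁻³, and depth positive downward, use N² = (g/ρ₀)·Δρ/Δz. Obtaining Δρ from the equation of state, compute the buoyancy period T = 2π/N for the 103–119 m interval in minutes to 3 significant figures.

3.78 min

ΔT = -3.3 K, ΔS = +0.60 psu (deep − shallow).
Δρ/ρ₀ = −αΔT + βΔS = 7.92 × 10⁻⁴ + 4.62 × 10⁻⁴ = 1.254 × 10⁻³, so Δρ ≈ 1.287 kg m⁻³.
N² = (g/ρ₀)·Δρ/Δz = g·(Δρ/ρ₀)/Δz = 9.81 × 1.254 × 10⁻³ / 16 = 7.6886 × 10⁻⁴ s⁻².
N = √(7.6886 × 10⁻⁴) = 0.027728 rad s⁻¹ → T = 2π/N = 226.60 s = 3.7767 min ≈ 3.78 min.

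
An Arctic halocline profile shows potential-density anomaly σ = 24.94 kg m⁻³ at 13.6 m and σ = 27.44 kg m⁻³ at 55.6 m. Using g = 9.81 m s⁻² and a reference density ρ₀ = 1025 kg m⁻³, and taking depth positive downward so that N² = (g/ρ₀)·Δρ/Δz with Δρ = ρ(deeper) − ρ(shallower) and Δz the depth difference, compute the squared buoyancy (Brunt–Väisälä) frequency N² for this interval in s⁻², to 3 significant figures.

Δρ = 1027.44 − 1024.94 = 2.50 kg m⁻³ over Δz = 55.6 − 13.6 = 42 m.
N² = (9.81/1025) × (2.50/42) = 5.6969 × 10⁻⁴ s⁻² ≈ 5.70 × 10⁻⁴ s⁻².

5.70 × 10⁻⁴ s⁻²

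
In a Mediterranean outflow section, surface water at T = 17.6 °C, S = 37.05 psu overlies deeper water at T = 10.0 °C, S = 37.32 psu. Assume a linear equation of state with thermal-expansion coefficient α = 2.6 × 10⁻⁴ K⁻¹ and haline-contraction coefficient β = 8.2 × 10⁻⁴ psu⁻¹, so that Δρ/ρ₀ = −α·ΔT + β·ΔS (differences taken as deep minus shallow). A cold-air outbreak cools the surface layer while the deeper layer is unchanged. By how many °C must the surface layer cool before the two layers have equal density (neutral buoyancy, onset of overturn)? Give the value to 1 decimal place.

8.5 °C

Neutral buoyancy requires Δρ = 0, i.e. −α(T_deep − T_surf′) + β(S_deep − S_surf) = 0.
T_surf′ = T_deep − (β/α)·ΔS = 10.0 − (8.2 × 10⁻⁴/2.6 × 10⁻⁴)·(+0.27) = 9.148 °C.
Cooling required: 17.6 − (9.148) = 8.452 °C.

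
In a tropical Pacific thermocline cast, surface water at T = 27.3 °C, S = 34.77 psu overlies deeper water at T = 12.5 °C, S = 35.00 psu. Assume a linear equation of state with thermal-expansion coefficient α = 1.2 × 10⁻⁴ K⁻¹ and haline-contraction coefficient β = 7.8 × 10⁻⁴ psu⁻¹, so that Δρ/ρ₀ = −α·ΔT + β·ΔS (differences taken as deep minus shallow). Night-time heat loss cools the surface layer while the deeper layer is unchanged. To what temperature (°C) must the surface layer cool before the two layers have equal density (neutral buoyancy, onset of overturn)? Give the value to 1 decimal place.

11.0 °C

Neutral buoyancy requires Δρ = 0, i.e. −α(T_deep − T_surf′) + β(S_deep − S_surf) = 0.
T_surf′ = T_deep − (β/α)·ΔS = 12.5 − (7.8 × 10⁻⁴/1.2 × 10⁻⁴)·(+0.23) = 11.005 °C.
Cooling required: 27.3 − (11.005) = 16.295 °C.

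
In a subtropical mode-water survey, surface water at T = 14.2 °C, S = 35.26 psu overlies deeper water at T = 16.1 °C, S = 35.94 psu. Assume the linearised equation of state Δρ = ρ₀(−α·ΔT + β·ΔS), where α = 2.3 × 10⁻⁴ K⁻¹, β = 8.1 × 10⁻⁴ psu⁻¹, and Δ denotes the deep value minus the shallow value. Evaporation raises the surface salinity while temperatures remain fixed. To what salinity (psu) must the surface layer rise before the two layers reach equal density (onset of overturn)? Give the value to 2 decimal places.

35.40 psu

Neutral buoyancy requires −α(T_deep − T_surf) + β(S_deep − S_surf′) = 0.
S_surf′ = S_deep − (α/β)·ΔT = 35.94 − (2.3 × 10⁻⁴/8.1 × 10⁻⁴)·(+1.9) = 35.4005 psu.
Increase required: 35.4005 − 35.26 = 0.1405 psu.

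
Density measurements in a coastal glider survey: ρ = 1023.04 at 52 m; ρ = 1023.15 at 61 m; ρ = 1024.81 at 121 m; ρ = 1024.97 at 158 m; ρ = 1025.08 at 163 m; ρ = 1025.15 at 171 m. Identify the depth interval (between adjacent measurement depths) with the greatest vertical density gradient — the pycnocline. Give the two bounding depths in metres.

Compute the density gradient over each adjacent pair:
  52–61 m: Δρ/Δz = 0.11/9 = 0.012 kg m⁻⁴
  61–121 m: Δρ/Δz = 1.66/60 = 0.028 kg m⁻⁴
  121–158 m: Δρ/Δz = 0.16/37 = 4.3 × 10⁻³ kg m⁻⁴
  158–163 m: Δρ/Δz = 0.11/5 = 0.022 kg m⁻⁴
  163–171 m: Δρ/Δz = 0.07/8 = 8.8 × 10⁻³ kg m⁻⁴
The largest gradient is in the 61–121 m interval — the pycnocline.

61–121 m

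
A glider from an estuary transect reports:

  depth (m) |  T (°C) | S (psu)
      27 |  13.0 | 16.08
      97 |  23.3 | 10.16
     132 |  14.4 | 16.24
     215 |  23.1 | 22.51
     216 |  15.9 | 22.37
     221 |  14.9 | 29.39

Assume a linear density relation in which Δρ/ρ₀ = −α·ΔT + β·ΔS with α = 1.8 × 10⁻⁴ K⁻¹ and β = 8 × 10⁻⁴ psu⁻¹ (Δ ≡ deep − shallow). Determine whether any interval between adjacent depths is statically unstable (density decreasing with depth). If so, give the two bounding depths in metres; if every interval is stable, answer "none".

Evaluate Δρ/ρ₀ = −αΔT + βΔS across each adjacent pair:
  27–97 m: −αΔT+βΔS = −(1.8 × 10⁻⁴)(+10.3)+(8 × 10⁻⁴)(-5.92) = -6.6 × 10⁻³ → UNSTABLE
  97–132 m: −αΔT+βΔS = −(1.8 × 10⁻⁴)(-8.9)+(8 × 10⁻⁴)(+6.08) = 6.5 × 10⁻³ → stable
  132–215 m: −αΔT+βΔS = −(1.8 × 10⁻⁴)(+8.7)+(8 × 10⁻⁴)(+6.27) = 3.4 × 10⁻³ → stable
  215–216 m: −αΔT+βΔS = −(1.8 × 10⁻⁴)(-7.2)+(8 × 10⁻⁴)(-0.14) = 1.2 × 10⁻³ → stable
  216–221 m: −αΔT+βΔS = −(1.8 × 10⁻⁴)(-1.0)+(8 × 10⁻⁴)(+7.02) = 5.8 × 10⁻³ → stable
The 27–97 m interval has Δρ < 0: lighter water underlies denser water.

27–97 m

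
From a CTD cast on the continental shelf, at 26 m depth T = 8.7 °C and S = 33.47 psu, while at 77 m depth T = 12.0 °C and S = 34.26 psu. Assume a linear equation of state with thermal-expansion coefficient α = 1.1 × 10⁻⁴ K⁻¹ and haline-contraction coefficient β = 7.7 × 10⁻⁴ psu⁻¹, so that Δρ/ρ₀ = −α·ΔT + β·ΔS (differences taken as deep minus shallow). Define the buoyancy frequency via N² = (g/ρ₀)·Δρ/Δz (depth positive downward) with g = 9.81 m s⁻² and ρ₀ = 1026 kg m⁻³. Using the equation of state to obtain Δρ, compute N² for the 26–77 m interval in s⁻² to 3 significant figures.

4.72 × 10⁻⁵ s⁻²

ΔT = +3.3 K, ΔS = +0.79 psu (deep − shallow).
Δρ/ρ₀ = −αΔT + βΔS = -3.63 × 10⁻⁴ + 6.083 × 10⁻⁴ = 2.453 × 10⁻⁴, so Δρ ≈ 0.2517 kg m⁻³.
N² = (g/ρ₀)·Δρ/Δz = g·(Δρ/ρ₀)/Δz = 9.81 × 2.453 × 10⁻⁴ / 51 = 4.7184 × 10⁻⁵ s⁻² ≈ 4.72 × 10⁻⁵ s⁻².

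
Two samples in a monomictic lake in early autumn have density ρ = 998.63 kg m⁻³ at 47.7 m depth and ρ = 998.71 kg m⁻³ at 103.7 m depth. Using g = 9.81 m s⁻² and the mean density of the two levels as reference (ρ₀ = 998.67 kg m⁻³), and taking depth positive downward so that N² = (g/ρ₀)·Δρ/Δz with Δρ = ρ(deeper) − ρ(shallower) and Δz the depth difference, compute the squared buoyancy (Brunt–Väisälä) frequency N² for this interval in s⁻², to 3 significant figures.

1.40 × 10⁻⁵ s⁻²

Δρ = 998.71 − 998.63 = 0.08 kg m⁻³ over Δz = 103.7 − 47.7 = 56 m.
N² = (9.81/998.67) × (0.08/56) = 1.4033 × 10⁻⁵ s⁻² ≈ 1.40 × 10⁻⁵ s⁻².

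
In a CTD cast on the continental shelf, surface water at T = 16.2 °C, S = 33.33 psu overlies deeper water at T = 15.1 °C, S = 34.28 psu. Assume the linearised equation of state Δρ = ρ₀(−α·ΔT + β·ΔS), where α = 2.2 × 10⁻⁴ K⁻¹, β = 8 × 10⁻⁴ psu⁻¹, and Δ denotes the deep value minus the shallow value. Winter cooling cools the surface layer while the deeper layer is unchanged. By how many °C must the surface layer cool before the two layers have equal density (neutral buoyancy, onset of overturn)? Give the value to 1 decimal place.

4.6 °C

Neutral buoyancy requires Δρ = 0, i.e. −α(T_deep − T_surf′) + β(S_deep − S_surf) = 0.
T_surf′ = T_deep − (β/α)·ΔS = 15.1 − (8 × 10⁻⁴/2.2 × 10⁻⁴)·(+0.95) = 11.645 °C.
Cooling required: 16.2 − (11.645) = 4.555 °C.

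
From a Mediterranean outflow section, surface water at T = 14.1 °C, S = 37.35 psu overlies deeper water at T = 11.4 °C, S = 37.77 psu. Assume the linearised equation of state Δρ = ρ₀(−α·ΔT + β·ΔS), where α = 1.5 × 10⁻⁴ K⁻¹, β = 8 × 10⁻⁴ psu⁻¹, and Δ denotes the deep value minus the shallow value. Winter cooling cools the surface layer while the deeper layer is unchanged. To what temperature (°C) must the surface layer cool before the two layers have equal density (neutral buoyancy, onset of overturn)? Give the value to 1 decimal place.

Neutral buoyancy requires Δρ = 0, i.e. −α(T_deep − T_surf′) + β(S_deep − S_surf) = 0.
T_surf′ = T_deep − (β/α)·ΔS = 11.4 − (8 × 10⁻⁴/1.5 × 10⁻⁴)·(+0.42) = 9.160 °C.
Cooling required: 14.1 − (9.160) = 4.940 °C.

9.2 °C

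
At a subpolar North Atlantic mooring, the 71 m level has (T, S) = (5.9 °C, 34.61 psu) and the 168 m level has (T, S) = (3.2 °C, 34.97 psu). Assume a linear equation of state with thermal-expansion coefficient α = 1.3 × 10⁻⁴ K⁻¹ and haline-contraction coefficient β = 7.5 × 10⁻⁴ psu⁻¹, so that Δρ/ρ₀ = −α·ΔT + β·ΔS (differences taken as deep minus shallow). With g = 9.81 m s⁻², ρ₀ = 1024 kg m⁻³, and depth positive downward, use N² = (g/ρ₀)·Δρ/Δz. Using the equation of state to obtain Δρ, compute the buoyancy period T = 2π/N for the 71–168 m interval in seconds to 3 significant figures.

793 s

ΔT = -2.7 K, ΔS = +0.36 psu (deep − shallow).
Δρ/ρ₀ = −αΔT + βΔS = 3.51 × 10⁻⁴ + 2.70 × 10⁻⁴ = 6.21 × 10⁻⁴, so Δρ ≈ 0.6359 kg m⁻³.
N² = (g/ρ₀)·Δρ/Δz = g·(Δρ/ρ₀)/Δz = 9.81 × 6.21 × 10⁻⁴ / 97 = 6.2804 × 10⁻⁵ s⁻².
N = √(6.2804 × 10⁻⁵) = 7.9249 × 10⁻³ rad s⁻¹ → T = 2π/N = 792.84 s ≈ 793 s.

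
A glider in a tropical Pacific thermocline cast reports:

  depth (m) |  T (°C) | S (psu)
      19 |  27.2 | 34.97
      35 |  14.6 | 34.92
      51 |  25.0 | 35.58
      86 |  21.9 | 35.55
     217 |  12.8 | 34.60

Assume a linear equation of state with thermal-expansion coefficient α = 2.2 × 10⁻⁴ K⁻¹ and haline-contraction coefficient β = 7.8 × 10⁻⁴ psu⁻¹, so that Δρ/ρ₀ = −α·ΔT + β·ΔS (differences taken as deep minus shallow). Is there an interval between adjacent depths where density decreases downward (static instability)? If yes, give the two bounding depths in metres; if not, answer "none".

Evaluate Δρ/ρ₀ = −αΔT + βΔS across each adjacent pair:
  19–35 m: −αΔT+βΔS = −(2.2 × 10⁻⁴)(-12.6)+(7.8 × 10⁻⁴)(-0.05) = 2.7 × 10⁻³ → stable
  35–51 m: −αΔT+βΔS = −(2.2 × 10⁻⁴)(+10.4)+(7.8 × 10⁻⁴)(+0.66) = -1.8 × 10⁻³ → UNSTABLE
  51–86 m: −αΔT+βΔS = −(2.2 × 10⁻⁴)(-3.1)+(7.8 × 10⁻⁴)(-0.03) = 6.6 × 10⁻⁴ → stable
  86–217 m: −αΔT+βΔS = −(2.2 × 10⁻⁴)(-9.1)+(7.8 × 10⁻⁴)(-0.95) = 1.3 × 10⁻³ → stable
The 35–51 m interval has Δρ < 0: lighter water underlies denser water.

35–51 m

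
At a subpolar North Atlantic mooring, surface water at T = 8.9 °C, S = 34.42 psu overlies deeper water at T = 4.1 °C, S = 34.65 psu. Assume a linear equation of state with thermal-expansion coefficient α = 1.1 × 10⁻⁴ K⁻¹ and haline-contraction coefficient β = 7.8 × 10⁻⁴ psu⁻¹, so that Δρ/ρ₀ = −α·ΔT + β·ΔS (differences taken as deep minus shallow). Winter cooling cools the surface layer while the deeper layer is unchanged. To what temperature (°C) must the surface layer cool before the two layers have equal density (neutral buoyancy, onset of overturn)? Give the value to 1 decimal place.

2.5 °C

Neutral buoyancy requires Δρ = 0, i.e. −α(T_deep − T_surf′) + β(S_deep − S_surf) = 0.
T_surf′ = T_deep − (β/α)·ΔS = 4.1 − (7.8 × 10⁻⁴/1.1 × 10⁻⁴)·(+0.23) = 2.469 °C.
Cooling required: 8.9 − (2.469) = 6.431 °C.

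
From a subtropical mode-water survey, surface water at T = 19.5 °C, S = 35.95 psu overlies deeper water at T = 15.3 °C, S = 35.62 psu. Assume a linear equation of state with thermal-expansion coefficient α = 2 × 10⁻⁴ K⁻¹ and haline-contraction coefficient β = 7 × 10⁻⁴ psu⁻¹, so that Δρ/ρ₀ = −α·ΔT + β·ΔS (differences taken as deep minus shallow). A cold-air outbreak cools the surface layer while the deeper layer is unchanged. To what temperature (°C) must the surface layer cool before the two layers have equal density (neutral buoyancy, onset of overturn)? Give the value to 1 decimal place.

Neutral buoyancy requires Δρ = 0, i.e. −α(T_deep − T_surf′) + β(S_deep − S_surf) = 0.
T_surf′ = T_deep − (β/α)·ΔS = 15.3 − (7 × 10⁻⁴/2 × 10⁻⁴)·(-0.33) = 16.455 °C.
Cooling required: 19.5 − (16.455) = 3.045 °C.

16.5 °C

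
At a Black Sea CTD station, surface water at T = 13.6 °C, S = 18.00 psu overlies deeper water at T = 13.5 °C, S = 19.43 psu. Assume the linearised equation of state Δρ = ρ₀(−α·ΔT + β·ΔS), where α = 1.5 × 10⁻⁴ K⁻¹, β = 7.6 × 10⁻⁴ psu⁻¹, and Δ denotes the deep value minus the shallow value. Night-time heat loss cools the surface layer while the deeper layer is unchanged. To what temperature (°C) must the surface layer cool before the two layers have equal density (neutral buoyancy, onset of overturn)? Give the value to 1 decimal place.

6.3 °C

Neutral buoyancy requires Δρ = 0, i.e. −α(T_deep − T_surf′) + β(S_deep − S_surf) = 0.
T_surf′ = T_deep − (β/α)·ΔS = 13.5 − (7.6 × 10⁻⁴/1.5 × 10⁻⁴)·(+1.43) = 6.255 °C.
Cooling required: 13.6 − (6.255) = 7.345 °C.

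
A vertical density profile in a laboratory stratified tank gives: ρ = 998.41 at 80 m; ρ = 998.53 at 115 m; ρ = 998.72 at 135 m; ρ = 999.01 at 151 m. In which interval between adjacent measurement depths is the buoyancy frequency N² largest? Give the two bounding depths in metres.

Compute the density gradient over each adjacent pair:
  80–115 m: Δρ/Δz = 0.12/35 = 3.4 × 10⁻³ kg m⁻⁴
  115–135 m: Δρ/Δz = 0.19/20 = 9.5 × 10⁻³ kg m⁻⁴
  135–151 m: Δρ/Δz = 0.29/16 = 0.018 kg m⁻⁴
The largest gradient is in the 135–151 m interval — the pycnocline.

135–151 m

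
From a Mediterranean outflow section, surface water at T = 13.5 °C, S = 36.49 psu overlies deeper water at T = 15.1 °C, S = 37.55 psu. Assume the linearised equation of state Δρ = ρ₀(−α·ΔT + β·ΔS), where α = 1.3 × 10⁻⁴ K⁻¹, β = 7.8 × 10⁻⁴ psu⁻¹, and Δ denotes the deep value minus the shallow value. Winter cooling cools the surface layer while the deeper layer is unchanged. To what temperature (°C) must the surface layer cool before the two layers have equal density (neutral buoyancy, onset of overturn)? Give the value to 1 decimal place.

8.7 °C

Neutral buoyancy requires Δρ = 0, i.e. −α(T_deep − T_surf′) + β(S_deep − S_surf) = 0.
T_surf′ = T_deep − (β/α)·ΔS = 15.1 − (7.8 × 10⁻⁴/1.3 × 10⁻⁴)·(+1.06) = 8.740 °C.
Cooling required: 13.5 − (8.740) = 4.760 °C.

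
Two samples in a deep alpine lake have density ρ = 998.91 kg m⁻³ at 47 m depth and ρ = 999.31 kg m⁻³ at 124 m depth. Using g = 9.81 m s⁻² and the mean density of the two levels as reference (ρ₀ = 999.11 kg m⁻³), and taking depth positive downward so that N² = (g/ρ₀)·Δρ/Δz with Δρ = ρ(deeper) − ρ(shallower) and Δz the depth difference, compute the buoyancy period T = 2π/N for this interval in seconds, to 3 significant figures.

Δρ = 999.31 − 998.91 = 0.40 kg m⁻³ over Δz = 124 − 47 = 77 m.
N² = (9.81/999.11) × (0.40/77) = 5.1006 × 10⁻⁵ s⁻².
N = √(5.1006 × 10⁻⁵) = 7.1418 × 10⁻³ rad s⁻¹, so T = 2π/N = 879.78 s ≈ 880 s.

880 s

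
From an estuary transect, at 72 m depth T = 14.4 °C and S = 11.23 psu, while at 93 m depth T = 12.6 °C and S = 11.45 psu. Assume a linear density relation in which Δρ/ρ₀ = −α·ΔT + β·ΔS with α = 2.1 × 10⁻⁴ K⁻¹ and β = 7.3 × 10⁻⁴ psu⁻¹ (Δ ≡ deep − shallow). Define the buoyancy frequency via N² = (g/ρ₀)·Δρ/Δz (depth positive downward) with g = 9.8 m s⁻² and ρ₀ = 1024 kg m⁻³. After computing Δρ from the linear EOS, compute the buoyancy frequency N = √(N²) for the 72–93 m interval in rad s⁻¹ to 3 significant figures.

0.0159 rad s⁻¹

ΔT = -1.8 K, ΔS = +0.22 psu (deep − shallow).
Δρ/ρ₀ = −αΔT + βΔS = 3.78 × 10⁻⁴ + 1.606 × 10⁻⁴ = 5.386 × 10⁻⁴, so Δρ ≈ 0.5515 kg m⁻³.
N² = (g/ρ₀)·Δρ/Δz = g·(Δρ/ρ₀)/Δz = 9.8 × 5.386 × 10⁻⁴ / 21 = 2.5135 × 10⁻⁴ s⁻².
N = √(2.5135 × 10⁻⁴) = 0.015854 rad s⁻¹ ≈ 0.0159 rad s⁻¹.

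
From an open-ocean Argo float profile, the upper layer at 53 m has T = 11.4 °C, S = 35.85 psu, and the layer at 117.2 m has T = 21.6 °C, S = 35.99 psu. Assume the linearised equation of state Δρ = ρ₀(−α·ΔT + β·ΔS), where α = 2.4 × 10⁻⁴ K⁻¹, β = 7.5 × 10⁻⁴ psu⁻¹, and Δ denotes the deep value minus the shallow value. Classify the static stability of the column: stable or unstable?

ΔT = 21.6 − 11.4 = +10.2 K and ΔS = 35.99 − 35.85 = +0.14 psu (deep − shallow).
−αΔT = -2.448 × 10⁻³; βΔS = 1.05 × 10⁻⁴; sum Δρ/ρ₀ = -2.343 × 10⁻³.
Δρ/ρ₀ < 0, so Δρ < 0: deeper water is lighter → statically unstable; the column would overturn.

unstable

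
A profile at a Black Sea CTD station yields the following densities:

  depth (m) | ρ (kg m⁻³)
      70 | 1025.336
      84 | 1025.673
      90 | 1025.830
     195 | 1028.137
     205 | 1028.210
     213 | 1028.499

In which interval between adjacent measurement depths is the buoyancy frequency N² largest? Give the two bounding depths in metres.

205–213 m

Compute the density gradient over each adjacent pair:
  70–84 m: Δρ/Δz = 0.337/14 = 0.024 kg m⁻⁴
  84–90 m: Δρ/Δz = 0.157/6 = 0.026 kg m⁻⁴
  90–195 m: Δρ/Δz = 2.307/105 = 0.022 kg m⁻⁴
  195–205 m: Δρ/Δz = 0.073/10 = 7.3 × 10⁻³ kg m⁻⁴
  205–213 m: Δρ/Δz = 0.289/8 = 0.036 kg m⁻⁴
The largest gradient is in the 205–213 m interval — the pycnocline.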